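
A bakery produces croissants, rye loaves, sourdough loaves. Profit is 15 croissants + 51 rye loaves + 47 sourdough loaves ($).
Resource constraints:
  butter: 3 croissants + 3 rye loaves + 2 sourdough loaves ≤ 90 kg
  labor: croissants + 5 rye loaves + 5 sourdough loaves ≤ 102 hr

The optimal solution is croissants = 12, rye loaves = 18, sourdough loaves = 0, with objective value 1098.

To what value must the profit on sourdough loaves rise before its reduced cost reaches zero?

49

Both butter and labor are binding at x*.
The binding rows give the dual system: 3·y_butter + 1·y_labor = 15 and 3·y_butter + 5·y_labor = 51.
Solving: y_butter = 2, y_labor = 9.
sourdough loaves enters the basis when its profit ≥ yᵀa₃ = 2·2 + 9·5 = 49.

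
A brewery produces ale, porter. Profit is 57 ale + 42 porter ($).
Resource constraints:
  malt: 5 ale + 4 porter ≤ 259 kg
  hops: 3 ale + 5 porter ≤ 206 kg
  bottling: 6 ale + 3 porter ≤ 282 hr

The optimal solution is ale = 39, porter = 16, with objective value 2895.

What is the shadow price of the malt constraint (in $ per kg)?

9

At the optimum: malt uses 259 of 259 (binding); hops uses 197 of 206 (slack = 9); bottling uses 282 of 282 (binding).
By complementary slackness, y = 0 for the non-binding constraint.
The binding rows give the dual system: 5·y_malt + 6·y_bottling = 57 and 4·y_malt + 3·y_bottling = 42.
This yields shadow prices y_malt = 9, y_bottling = 2.
Shadow price of malt = 9.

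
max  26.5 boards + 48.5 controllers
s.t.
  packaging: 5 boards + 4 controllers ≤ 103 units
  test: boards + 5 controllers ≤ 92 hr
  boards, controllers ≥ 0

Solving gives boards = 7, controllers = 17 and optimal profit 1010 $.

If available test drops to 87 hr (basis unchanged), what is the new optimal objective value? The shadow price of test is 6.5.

977.5

Δb = -5, so new z* = 1010 + (6.5)·(-5) = 1010 − 32.5 = 977.5.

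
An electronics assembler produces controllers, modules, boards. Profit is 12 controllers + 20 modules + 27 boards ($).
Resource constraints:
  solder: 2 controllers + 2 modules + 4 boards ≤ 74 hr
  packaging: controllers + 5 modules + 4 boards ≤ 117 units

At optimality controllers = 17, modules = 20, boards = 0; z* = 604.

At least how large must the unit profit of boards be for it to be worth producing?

At the optimum: solder uses 74 of 74 (binding); packaging uses 117 of 117 (binding).
The binding rows give the dual system: 2·y_solder + 1·y_packaging = 12 and 2·y_solder + 5·y_packaging = 20.
→ y_solder = 5 and y_packaging = 2.
boards enters the basis when its profit ≥ yᵀa₃ = 5·4 + 2·4 = 28.

28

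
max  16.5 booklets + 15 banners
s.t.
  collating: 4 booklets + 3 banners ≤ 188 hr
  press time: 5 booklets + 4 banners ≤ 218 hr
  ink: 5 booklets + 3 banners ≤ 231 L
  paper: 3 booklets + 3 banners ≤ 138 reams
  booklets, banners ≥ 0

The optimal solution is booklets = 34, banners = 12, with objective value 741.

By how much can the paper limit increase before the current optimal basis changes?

25.5

Binding constraints: press time, paper. The basis is B = [[5,4],[3,3]] with det 3.
Per unit increase in paper, x* moves by d = (-1.3333, 1.6667).
The basis stays optimal until booklets reaches 0; allowable increase = 25.5 reams.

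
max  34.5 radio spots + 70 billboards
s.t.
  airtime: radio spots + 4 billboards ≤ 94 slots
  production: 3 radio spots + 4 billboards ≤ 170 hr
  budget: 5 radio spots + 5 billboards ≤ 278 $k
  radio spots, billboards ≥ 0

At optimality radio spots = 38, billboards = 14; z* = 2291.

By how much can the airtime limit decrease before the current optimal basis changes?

28.8

Binding constraints: airtime, production. The basis is B = [[1,4],[3,4]] with det -8.
Per unit decrease in airtime, x* moves by d = (0.5, -0.375).
The basis stays optimal until budget becomes binding; allowable decrease = 28.8 slots.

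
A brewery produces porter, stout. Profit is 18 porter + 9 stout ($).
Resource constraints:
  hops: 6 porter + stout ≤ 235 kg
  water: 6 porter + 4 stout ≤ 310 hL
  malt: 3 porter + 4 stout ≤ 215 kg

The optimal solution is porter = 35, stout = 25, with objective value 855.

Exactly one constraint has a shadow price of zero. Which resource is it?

hops: 235/235 (binding)
water: 310/310 (binding)
malt: 205/215 (slack 10)
By complementary slackness, a constraint with positive slack has shadow price 0 → malt.

malt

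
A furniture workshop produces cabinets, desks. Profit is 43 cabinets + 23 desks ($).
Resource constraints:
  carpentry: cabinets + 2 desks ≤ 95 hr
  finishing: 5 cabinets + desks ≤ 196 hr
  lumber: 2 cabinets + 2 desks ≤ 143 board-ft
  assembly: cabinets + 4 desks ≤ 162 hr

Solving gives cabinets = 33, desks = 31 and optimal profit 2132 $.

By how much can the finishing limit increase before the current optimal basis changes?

Binding constraints: carpentry, finishing. The basis is B = [[1,2],[5,1]] with det -9.
Per unit increase in finishing, x* moves by d = (0.2222, -0.1111).
The basis stays optimal until lumber becomes binding; allowable increase = 67.5 hr.

67.5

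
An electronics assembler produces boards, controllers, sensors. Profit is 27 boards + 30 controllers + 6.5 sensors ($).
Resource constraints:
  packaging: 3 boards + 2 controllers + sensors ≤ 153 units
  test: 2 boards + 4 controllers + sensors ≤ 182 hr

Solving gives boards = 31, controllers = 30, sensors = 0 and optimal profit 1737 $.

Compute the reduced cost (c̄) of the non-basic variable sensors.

Both packaging and test are binding at x*.
Dual feasibility on the basic columns requires 3·y_packaging + 2·y_test = 27, 2·y_packaging + 4·y_test = 30.
→ y_packaging = 6 and y_test = 4.5.
Reduced cost of sensors: c₃ − yᵀa₃ = 6.5 − (6·1 + 4.5·1) = 6.5 − 10.5 = -4.

-4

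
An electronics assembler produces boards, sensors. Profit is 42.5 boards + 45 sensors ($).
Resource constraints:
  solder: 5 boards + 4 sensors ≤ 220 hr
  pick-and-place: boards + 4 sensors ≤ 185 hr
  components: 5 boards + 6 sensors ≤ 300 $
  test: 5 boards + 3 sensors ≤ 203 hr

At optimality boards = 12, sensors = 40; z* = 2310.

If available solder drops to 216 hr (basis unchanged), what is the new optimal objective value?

Check each constraint at x*: solder 220/220 (tight); pick-and-place 172/185 (slack 13); components 300/300 (tight); test 180/203 (slack 23).
Slack constraints have shadow price 0 (complementary slackness).
From A_Bᵀ y = c: 5·y_solder + 5·y_components = 42.5; 4·y_solder + 6·y_components = 45.
Solving: y_solder = 3, y_components = 5.5.
Δz = y_solder·Δb = 3 × (-4) = -12, so new z* = 2310 − 12 = 2298.

2298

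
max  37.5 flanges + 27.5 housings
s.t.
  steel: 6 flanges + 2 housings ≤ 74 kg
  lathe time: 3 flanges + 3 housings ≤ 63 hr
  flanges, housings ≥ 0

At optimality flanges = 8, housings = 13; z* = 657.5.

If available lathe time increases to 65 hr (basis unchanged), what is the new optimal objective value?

Check each constraint at x*: steel 74/74 (tight); lathe time 63/63 (tight).
From A_Bᵀ y = c: 6·y_steel + 3·y_lathe time = 37.5; 2·y_steel + 3·y_lathe time = 27.5.
→ y_steel = 2.5 and y_lathe time = 7.5.
Δz = y_lathe time·Δb = 7.5 × (2) = 15, so new z* = 657.5 + 15 = 672.5.

672.5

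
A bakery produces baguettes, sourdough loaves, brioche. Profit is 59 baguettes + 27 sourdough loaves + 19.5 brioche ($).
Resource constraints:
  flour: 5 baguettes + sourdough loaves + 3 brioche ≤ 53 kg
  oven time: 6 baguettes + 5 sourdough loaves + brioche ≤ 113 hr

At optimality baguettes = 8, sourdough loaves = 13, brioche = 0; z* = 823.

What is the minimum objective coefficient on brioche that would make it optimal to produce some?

Both flour and oven time are binding at x*.
Dual feasibility on the basic columns requires 5·y_flour + 6·y_oven time = 59, 1·y_flour + 5·y_oven time = 27.
→ y_flour = 7 and y_oven time = 4.
brioche enters the basis when its profit ≥ yᵀa₃ = 7·3 + 4·1 = 25.

25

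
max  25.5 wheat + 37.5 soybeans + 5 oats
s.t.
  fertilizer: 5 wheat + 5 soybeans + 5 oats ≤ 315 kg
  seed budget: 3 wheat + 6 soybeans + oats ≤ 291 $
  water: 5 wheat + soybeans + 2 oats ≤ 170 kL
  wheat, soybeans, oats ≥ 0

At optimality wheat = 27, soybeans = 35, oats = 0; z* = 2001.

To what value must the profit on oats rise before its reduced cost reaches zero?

9

Check each constraint at x*: fertilizer 310/315 (slack 5); seed budget 291/291 (tight); water 170/170 (tight).
Since fertilizer is not tight, its dual is 0.
Dual feasibility on the basic columns requires 3·y_seed budget + 5·y_water = 25.5, 6·y_seed budget + 1·y_water = 37.5.
→ y_seed budget = 6 and y_water = 1.5.
oats enters the basis when its profit ≥ yᵀa₃ = 6·1 + 1.5·2 = 9.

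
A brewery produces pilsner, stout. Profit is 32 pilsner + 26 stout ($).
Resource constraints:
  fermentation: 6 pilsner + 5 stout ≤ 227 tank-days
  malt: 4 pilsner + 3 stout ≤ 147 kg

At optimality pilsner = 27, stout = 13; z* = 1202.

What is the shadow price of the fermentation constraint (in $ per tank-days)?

At the optimum: fermentation uses 227 of 227 (binding); malt uses 147 of 147 (binding).
The binding rows give the dual system: 6·y_fermentation + 4·y_malt = 32 and 5·y_fermentation + 3·y_malt = 26.
→ y_fermentation = 4 and y_malt = 2.
Shadow price of fermentation = 4.

4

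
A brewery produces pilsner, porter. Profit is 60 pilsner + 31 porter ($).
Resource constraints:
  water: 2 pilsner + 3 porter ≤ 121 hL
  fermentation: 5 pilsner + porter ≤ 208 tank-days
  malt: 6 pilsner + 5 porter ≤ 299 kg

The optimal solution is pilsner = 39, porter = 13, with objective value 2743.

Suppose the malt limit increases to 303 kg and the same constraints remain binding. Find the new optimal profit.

At the optimum: water uses 117 of 121 (slack = 4); fermentation uses 208 of 208 (binding); malt uses 299 of 299 (binding).
Slack constraints have shadow price 0 (complementary slackness).
The binding rows give the dual system: 5·y_fermentation + 6·y_malt = 60 and 1·y_fermentation + 5·y_malt = 31.
This yields shadow prices y_fermentation = 6, y_malt = 5.
Δz = y_malt·Δb = 5 × (4) = 20, so new z* = 2743 + 20 = 2763.

2763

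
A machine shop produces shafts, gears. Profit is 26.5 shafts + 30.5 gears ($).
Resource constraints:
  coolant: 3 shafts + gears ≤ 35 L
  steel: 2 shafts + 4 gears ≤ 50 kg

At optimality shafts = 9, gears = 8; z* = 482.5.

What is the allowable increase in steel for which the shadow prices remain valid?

Binding constraints: coolant, steel. The basis is B = [[3,1],[2,4]] with det 10.
Per unit increase in steel, x* moves by d = (-0.1, 0.3).
The basis stays optimal until shafts reaches 0; allowable increase = 90 kg.

90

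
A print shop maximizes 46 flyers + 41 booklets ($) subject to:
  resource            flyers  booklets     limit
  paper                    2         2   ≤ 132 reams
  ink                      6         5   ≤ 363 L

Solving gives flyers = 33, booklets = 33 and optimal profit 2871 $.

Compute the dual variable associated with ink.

5

Check each constraint at x*: paper 132/132 (tight); ink 363/363 (tight).
Dual feasibility on the basic columns requires 2·y_paper + 6·y_ink = 46, 2·y_paper + 5·y_ink = 41.
This yields shadow prices y_paper = 8, y_ink = 5.
Shadow price of ink = 5.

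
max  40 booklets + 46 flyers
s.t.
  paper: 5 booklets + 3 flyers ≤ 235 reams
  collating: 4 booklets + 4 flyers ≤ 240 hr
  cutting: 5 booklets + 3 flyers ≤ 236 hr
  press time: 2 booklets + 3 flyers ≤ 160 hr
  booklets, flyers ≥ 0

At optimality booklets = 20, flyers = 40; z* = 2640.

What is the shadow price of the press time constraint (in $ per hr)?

6

Binding: collating and press time. Non-binding: paper (15 unused), cutting (16 unused).
Slack constraints have shadow price 0 (complementary slackness).
From A_Bᵀ y = c: 4·y_collating + 2·y_press time = 40; 4·y_collating + 3·y_press time = 46.
→ y_collating = 7 and y_press time = 6.
Shadow price of press time = 6.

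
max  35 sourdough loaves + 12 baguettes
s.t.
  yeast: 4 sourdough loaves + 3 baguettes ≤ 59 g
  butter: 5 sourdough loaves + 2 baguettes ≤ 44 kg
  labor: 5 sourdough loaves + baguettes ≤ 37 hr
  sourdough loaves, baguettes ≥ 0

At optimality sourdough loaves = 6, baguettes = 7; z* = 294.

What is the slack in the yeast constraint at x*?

14

yeast used = 4·6 + 3·7 = 45; slack = 59 − 45 = 14.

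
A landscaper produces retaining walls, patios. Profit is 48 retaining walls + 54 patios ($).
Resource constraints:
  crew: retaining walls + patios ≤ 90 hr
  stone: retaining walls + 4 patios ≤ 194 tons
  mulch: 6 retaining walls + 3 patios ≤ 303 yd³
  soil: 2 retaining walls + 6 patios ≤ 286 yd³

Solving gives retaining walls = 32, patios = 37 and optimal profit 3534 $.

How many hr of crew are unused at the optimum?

21

crew used = 1·32 + 1·37 = 69; slack = 90 − 69 = 21.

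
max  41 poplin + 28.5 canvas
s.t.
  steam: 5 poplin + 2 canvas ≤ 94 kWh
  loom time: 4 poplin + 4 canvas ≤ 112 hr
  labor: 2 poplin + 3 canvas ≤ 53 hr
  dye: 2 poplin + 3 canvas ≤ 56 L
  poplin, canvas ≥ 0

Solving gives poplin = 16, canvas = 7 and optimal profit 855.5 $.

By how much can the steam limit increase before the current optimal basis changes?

38.5

Binding constraints: steam, labor. The basis is B = [[5,2],[2,3]] with det 11.
Per unit increase in steam, x* moves by d = (0.2727, -0.1818).
The basis stays optimal until canvas reaches 0; allowable increase = 38.5 kWh.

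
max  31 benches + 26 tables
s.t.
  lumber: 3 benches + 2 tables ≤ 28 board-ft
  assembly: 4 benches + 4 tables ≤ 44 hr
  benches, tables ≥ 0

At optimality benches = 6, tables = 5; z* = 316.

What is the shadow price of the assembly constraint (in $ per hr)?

4

Check each constraint at x*: lumber 28/28 (tight); assembly 44/44 (tight).
The binding rows give the dual system: 3·y_lumber + 4·y_assembly = 31 and 2·y_lumber + 4·y_assembly = 26.
This yields shadow prices y_lumber = 5, y_assembly = 4.
Shadow price of assembly = 4.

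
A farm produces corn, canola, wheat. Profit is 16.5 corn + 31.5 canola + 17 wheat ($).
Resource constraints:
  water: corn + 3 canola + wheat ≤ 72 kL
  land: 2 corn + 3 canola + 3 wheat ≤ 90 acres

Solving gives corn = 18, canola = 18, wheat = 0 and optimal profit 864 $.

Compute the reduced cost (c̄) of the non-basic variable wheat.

-5.5

Check each constraint at x*: water 72/72 (tight); land 90/90 (tight).
The binding rows give the dual system: 1·y_water + 2·y_land = 16.5 and 3·y_water + 3·y_land = 31.5.
→ y_water = 4.5 and y_land = 6.
Reduced cost of wheat: c₃ − yᵀa₃ = 17 − (4.5·1 + 6·3) = 17 − 22.5 = -5.5.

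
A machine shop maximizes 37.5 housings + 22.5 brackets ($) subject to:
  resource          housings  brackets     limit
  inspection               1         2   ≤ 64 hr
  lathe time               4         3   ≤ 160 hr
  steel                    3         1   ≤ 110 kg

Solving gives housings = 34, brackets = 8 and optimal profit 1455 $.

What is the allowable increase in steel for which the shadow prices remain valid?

Binding constraints: lathe time, steel. The basis is B = [[4,3],[3,1]] with det -5.
Per unit increase in steel, x* moves by d = (0.6, -0.8).
The basis stays optimal until brackets reaches 0; allowable increase = 10 kg.

10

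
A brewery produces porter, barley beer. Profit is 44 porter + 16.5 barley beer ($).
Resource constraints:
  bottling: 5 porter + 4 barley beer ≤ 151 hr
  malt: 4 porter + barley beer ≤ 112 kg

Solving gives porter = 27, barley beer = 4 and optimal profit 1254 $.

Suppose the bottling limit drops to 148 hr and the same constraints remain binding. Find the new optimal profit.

1248

At the optimum: bottling uses 151 of 151 (binding); malt uses 112 of 112 (binding).
The binding rows give the dual system: 5·y_bottling + 4·y_malt = 44 and 4·y_bottling + 1·y_malt = 16.5.
Solving: y_bottling = 2, y_malt = 8.5.
Δz = y_bottling·Δb = 2 × (-3) = -6, so new z* = 1254 − 6 = 1248.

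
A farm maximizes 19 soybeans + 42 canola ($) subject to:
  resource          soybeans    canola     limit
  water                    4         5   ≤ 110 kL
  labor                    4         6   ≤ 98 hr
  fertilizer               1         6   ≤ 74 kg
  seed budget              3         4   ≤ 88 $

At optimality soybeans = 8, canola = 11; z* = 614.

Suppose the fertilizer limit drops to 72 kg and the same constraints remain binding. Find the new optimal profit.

At the optimum: water uses 87 of 110 (slack = 23); labor uses 98 of 98 (binding); fertilizer uses 74 of 74 (binding); seed budget uses 68 of 88 (slack = 20).
By complementary slackness, y = 0 for the non-binding constraints.
From A_Bᵀ y = c: 4·y_labor + 1·y_fertilizer = 19; 6·y_labor + 6·y_fertilizer = 42.
This yields shadow prices y_labor = 4, y_fertilizer = 3.
Δz = y_fertilizer·Δb = 3 × (-2) = -6, so new z* = 614 − 6 = 608.

608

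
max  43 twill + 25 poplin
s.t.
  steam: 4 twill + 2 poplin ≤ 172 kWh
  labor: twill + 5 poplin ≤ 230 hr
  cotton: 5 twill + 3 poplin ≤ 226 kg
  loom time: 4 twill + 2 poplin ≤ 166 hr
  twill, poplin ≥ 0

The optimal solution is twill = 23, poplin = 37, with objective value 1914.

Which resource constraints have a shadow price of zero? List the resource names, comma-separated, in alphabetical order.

steam: 166/172 (slack 6)
labor: 208/230 (slack 22)
cotton: 226/226 (binding)
loom time: 166/166 (binding)
By complementary slackness, a constraint with positive slack has shadow price 0 → labor, steam.

labor, steam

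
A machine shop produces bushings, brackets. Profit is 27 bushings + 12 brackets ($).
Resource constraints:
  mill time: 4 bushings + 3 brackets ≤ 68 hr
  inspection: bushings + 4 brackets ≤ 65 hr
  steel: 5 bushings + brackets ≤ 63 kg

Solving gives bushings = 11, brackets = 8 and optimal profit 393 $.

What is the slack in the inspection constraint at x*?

22

inspection used = 1·11 + 4·8 = 43; slack = 65 − 43 = 22.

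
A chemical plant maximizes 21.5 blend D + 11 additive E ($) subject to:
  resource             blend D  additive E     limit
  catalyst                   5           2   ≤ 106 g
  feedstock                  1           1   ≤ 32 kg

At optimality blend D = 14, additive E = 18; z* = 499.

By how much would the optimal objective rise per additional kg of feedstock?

4

At the optimum: catalyst uses 106 of 106 (binding); feedstock uses 32 of 32 (binding).
From A_Bᵀ y = c: 5·y_catalyst + 1·y_feedstock = 21.5; 2·y_catalyst + 1·y_feedstock = 11.
→ y_catalyst = 3.5 and y_feedstock = 4.
Shadow price of feedstock = 4.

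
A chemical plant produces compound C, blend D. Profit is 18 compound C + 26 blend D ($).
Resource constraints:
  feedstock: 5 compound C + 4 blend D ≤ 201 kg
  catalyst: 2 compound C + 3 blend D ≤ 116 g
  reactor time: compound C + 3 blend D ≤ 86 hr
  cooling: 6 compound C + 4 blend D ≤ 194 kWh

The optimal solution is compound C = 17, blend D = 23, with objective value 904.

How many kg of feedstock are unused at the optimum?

feedstock used = 5·17 + 4·23 = 177; slack = 201 − 177 = 24.

24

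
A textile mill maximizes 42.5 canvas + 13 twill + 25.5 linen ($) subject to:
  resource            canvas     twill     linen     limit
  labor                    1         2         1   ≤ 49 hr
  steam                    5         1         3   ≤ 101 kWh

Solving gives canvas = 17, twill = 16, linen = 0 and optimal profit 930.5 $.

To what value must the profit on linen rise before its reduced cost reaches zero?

26.5

At the optimum: labor uses 49 of 49 (binding); steam uses 101 of 101 (binding).
From A_Bᵀ y = c: 1·y_labor + 5·y_steam = 42.5; 2·y_labor + 1·y_steam = 13.
→ y_labor = 2.5 and y_steam = 8.
linen enters the basis when its profit ≥ yᵀa₃ = 2.5·1 + 8·3 = 26.5.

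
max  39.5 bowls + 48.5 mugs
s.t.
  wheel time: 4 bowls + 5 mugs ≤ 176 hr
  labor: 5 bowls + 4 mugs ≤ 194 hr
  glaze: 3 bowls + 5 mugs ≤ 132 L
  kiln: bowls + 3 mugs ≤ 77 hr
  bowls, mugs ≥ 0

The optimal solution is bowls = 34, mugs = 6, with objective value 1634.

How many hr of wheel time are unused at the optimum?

10

wheel time used = 4·34 + 5·6 = 166; slack = 176 − 166 = 10.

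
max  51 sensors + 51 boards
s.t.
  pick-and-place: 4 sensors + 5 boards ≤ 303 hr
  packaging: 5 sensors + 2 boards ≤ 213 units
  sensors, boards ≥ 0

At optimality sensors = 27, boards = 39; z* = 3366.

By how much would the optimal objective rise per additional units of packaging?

3

Check each constraint at x*: pick-and-place 303/303 (tight); packaging 213/213 (tight).
Dual feasibility on the basic columns requires 4·y_pick-and-place + 5·y_packaging = 51, 5·y_pick-and-place + 2·y_packaging = 51.
This yields shadow prices y_pick-and-place = 9, y_packaging = 3.
Shadow price of packaging = 3.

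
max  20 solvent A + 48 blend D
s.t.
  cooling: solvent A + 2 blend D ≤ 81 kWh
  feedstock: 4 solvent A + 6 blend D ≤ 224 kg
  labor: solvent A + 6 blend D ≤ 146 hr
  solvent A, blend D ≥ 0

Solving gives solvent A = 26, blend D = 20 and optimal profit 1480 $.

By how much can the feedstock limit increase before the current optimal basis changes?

Binding constraints: feedstock, labor. The basis is B = [[4,6],[1,6]] with det 18.
Per unit increase in feedstock, x* moves by d = (0.3333, -0.0556).
The basis stays optimal until cooling becomes binding; allowable increase = 67.5 kg.

67.5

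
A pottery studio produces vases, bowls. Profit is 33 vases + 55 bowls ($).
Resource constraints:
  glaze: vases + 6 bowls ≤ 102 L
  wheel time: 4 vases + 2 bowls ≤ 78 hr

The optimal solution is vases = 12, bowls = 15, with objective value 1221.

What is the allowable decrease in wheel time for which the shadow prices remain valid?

44

Binding constraints: glaze, wheel time. The basis is B = [[1,6],[4,2]] with det -22.
Per unit decrease in wheel time, x* moves by d = (-0.2727, 0.0455).
The basis stays optimal until vases reaches 0; allowable decrease = 44 hr.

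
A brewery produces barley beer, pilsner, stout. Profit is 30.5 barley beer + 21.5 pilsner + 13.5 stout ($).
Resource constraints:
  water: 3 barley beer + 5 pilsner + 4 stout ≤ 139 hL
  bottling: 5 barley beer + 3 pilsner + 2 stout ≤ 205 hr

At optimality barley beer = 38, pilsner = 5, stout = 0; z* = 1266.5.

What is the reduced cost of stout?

-1.5

Check each constraint at x*: water 139/139 (tight); bottling 205/205 (tight).
Dual feasibility on the basic columns requires 3·y_water + 5·y_bottling = 30.5, 5·y_water + 3·y_bottling = 21.5.
→ y_water = 1 and y_bottling = 5.5.
Reduced cost of stout: c₃ − yᵀa₃ = 13.5 − (1·4 + 5.5·2) = 13.5 − 15 = -1.5.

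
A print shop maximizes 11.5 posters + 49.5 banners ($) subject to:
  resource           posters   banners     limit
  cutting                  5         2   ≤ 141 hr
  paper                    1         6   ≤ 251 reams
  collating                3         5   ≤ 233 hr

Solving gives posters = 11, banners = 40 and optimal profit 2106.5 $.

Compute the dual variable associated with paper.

Binding: paper and collating. Non-binding: cutting (6 unused).
By complementary slackness, y = 0 for the non-binding constraint.
The binding rows give the dual system: 1·y_paper + 3·y_collating = 11.5 and 6·y_paper + 5·y_collating = 49.5.
→ y_paper = 7 and y_collating = 1.5.
Shadow price of paper = 7.

7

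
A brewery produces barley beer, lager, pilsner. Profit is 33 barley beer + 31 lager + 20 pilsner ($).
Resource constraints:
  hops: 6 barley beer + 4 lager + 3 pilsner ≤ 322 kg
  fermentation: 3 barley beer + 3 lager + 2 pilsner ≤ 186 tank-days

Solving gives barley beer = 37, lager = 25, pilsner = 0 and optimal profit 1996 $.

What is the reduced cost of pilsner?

-1

Check each constraint at x*: hops 322/322 (tight); fermentation 186/186 (tight).
From A_Bᵀ y = c: 6·y_hops + 3·y_fermentation = 33; 4·y_hops + 3·y_fermentation = 31.
Solving: y_hops = 1, y_fermentation = 9.
Reduced cost of pilsner: c₃ − yᵀa₃ = 20 − (1·3 + 9·2) = 20 − 21 = -1.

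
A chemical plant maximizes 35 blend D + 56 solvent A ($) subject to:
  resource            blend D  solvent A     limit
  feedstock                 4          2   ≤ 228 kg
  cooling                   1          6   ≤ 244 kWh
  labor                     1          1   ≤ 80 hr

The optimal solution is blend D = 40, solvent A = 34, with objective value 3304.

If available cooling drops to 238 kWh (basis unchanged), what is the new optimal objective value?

Check each constraint at x*: feedstock 228/228 (tight); cooling 244/244 (tight); labor 74/80 (slack 6).
By complementary slackness, y = 0 for the non-binding constraint.
The binding rows give the dual system: 4·y_feedstock + 1·y_cooling = 35 and 2·y_feedstock + 6·y_cooling = 56.
Solving: y_feedstock = 7, y_cooling = 7.
Δz = y_cooling·Δb = 7 × (-6) = -42, so new z* = 3304 − 42 = 3262.

3262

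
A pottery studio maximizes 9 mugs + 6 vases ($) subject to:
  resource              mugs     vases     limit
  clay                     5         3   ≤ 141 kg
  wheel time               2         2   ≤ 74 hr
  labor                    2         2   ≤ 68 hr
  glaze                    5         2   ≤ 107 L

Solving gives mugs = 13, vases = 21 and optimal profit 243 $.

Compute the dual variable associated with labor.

Binding: labor and glaze. Non-binding: clay (13 unused), wheel time (6 unused).
Since clay, wheel time are not tight, their duals are 0.
The binding rows give the dual system: 2·y_labor + 5·y_glaze = 9 and 2·y_labor + 2·y_glaze = 6.
→ y_labor = 2 and y_glaze = 1.
Shadow price of labor = 2.

2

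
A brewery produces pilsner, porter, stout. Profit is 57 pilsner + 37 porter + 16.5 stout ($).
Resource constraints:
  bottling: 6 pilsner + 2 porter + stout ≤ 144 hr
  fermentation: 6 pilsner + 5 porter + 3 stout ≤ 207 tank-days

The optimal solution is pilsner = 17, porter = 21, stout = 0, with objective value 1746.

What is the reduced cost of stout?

-5

Both bottling and fermentation are binding at x*.
Dual feasibility on the basic columns requires 6·y_bottling + 6·y_fermentation = 57, 2·y_bottling + 5·y_fermentation = 37.
→ y_bottling = 3.5 and y_fermentation = 6.
Reduced cost of stout: c₃ − yᵀa₃ = 16.5 − (3.5·1 + 6·3) = 16.5 − 21.5 = -5.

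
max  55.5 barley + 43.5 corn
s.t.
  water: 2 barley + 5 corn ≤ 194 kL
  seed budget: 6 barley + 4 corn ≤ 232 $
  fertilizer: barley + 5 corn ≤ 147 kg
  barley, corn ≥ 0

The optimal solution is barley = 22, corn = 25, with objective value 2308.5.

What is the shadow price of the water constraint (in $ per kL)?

Binding: seed budget and fertilizer. Non-binding: water (25 unused).
By complementary slackness, y = 0 for the non-binding constraint.
Dual feasibility on the basic columns requires 6·y_seed budget + 1·y_fertilizer = 55.5, 4·y_seed budget + 5·y_fertilizer = 43.5.
This yields shadow prices y_seed budget = 9, y_fertilizer = 1.5.
Shadow price of water = 0.

0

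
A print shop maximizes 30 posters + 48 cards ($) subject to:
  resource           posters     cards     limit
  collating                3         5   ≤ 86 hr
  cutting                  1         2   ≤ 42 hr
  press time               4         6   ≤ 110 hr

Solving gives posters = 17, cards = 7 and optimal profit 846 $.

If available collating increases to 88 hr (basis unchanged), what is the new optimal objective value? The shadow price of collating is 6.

Δb = 2, so new z* = 846 + (6)·(2) = 846 + 12 = 858.

858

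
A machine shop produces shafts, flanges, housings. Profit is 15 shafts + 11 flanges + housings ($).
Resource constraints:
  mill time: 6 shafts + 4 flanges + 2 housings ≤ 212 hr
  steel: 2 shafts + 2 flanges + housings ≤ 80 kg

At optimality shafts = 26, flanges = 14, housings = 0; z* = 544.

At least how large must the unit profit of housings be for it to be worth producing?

Check each constraint at x*: mill time 212/212 (tight); steel 80/80 (tight).
The binding rows give the dual system: 6·y_mill time + 2·y_steel = 15 and 4·y_mill time + 2·y_steel = 11.
This yields shadow prices y_mill time = 2, y_steel = 1.5.
housings enters the basis when its profit ≥ yᵀa₃ = 2·2 + 1.5·1 = 5.5.

5.5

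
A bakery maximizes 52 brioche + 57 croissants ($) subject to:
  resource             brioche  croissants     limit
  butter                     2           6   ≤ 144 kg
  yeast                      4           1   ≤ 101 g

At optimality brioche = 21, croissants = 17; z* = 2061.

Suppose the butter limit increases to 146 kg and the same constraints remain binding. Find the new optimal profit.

Check each constraint at x*: butter 144/144 (tight); yeast 101/101 (tight).
Dual feasibility on the basic columns requires 2·y_butter + 4·y_yeast = 52, 6·y_butter + 1·y_yeast = 57.
This yields shadow prices y_butter = 8, y_yeast = 9.
Δz = y_butter·Δb = 8 × (2) = 16, so new z* = 2061 + 16 = 2077.

2077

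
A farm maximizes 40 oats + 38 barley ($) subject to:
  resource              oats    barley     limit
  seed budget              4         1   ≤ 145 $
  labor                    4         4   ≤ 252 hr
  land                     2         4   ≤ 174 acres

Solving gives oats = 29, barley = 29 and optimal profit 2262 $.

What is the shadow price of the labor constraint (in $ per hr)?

At the optimum: seed budget uses 145 of 145 (binding); labor uses 232 of 252 (slack = 20); land uses 174 of 174 (binding).
Slack constraints have shadow price 0 (complementary slackness).
The binding rows give the dual system: 4·y_seed budget + 2·y_land = 40 and 1·y_seed budget + 4·y_land = 38.
This yields shadow prices y_seed budget = 6, y_land = 8.
Shadow price of labor = 0.

0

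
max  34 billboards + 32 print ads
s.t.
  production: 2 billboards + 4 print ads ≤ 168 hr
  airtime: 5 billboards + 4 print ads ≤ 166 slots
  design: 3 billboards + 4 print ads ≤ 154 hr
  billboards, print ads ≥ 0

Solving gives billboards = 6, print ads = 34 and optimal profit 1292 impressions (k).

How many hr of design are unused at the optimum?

0

design used = 3·6 + 4·34 = 154; slack = 154 − 154 = 0.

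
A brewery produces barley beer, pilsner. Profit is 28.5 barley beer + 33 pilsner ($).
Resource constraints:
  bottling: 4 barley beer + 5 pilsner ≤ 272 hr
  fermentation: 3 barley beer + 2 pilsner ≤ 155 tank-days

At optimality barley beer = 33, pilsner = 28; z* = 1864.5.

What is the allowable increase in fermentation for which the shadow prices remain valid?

Binding constraints: bottling, fermentation. The basis is B = [[4,5],[3,2]] with det -7.
Per unit increase in fermentation, x* moves by d = (0.7143, -0.5714).
The basis stays optimal until pilsner reaches 0; allowable increase = 49 tank-days.

49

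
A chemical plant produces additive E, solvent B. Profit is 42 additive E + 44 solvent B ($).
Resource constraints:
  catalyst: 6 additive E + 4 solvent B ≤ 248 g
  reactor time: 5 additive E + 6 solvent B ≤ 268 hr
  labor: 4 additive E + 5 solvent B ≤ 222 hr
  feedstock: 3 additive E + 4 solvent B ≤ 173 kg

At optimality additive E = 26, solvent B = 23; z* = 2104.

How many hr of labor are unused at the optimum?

labor used = 4·26 + 5·23 = 219; slack = 222 − 219 = 3.

3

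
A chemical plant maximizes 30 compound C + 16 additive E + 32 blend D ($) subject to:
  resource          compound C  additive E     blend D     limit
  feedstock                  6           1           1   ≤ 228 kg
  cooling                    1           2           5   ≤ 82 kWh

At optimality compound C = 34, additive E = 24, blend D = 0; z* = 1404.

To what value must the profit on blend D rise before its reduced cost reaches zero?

34

Check each constraint at x*: feedstock 228/228 (tight); cooling 82/82 (tight).
From A_Bᵀ y = c: 6·y_feedstock + 1·y_cooling = 30; 1·y_feedstock + 2·y_cooling = 16.
This yields shadow prices y_feedstock = 4, y_cooling = 6.
blend D enters the basis when its profit ≥ yᵀa₃ = 4·1 + 6·5 = 34.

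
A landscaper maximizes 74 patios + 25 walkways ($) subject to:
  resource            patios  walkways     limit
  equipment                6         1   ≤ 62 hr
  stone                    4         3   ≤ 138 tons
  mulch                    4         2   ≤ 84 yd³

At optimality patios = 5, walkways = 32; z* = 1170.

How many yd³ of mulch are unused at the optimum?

mulch used = 4·5 + 2·32 = 84; slack = 84 − 84 = 0.

0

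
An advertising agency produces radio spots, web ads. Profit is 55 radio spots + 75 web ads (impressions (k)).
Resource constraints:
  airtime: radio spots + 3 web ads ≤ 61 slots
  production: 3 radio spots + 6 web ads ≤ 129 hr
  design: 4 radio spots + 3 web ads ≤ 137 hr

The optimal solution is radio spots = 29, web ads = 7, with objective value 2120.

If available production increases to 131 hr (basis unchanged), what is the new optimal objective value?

Check each constraint at x*: airtime 50/61 (slack 11); production 129/129 (tight); design 137/137 (tight).
Slack constraints have shadow price 0 (complementary slackness).
From A_Bᵀ y = c: 3·y_production + 4·y_design = 55; 6·y_production + 3·y_design = 75.
This yields shadow prices y_production = 9, y_design = 7.
Δz = y_production·Δb = 9 × (2) = 18, so new z* = 2120 + 18 = 2138.

2138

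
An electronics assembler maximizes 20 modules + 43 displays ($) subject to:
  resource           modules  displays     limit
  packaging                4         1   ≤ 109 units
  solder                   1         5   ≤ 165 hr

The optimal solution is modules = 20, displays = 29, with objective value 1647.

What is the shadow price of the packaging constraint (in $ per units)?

3

At the optimum: packaging uses 109 of 109 (binding); solder uses 165 of 165 (binding).
From A_Bᵀ y = c: 4·y_packaging + 1·y_solder = 20; 1·y_packaging + 5·y_solder = 43.
→ y_packaging = 3 and y_solder = 8.
Shadow price of packaging = 3.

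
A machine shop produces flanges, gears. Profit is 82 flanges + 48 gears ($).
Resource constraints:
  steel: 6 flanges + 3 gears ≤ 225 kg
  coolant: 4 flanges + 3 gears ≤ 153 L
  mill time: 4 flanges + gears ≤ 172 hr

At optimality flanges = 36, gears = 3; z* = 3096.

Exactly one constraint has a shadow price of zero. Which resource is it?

steel: 225/225 (binding)
coolant: 153/153 (binding)
mill time: 147/172 (slack 25)
By complementary slackness, a constraint with positive slack has shadow price 0 → mill time.

mill time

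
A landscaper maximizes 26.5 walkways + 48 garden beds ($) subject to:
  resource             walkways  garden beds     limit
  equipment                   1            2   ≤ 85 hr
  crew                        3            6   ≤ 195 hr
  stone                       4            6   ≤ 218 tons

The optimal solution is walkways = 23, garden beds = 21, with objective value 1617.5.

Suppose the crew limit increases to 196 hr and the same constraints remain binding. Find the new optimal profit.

Check each constraint at x*: equipment 65/85 (slack 20); crew 195/195 (tight); stone 218/218 (tight).
Since equipment is not tight, its dual is 0.
The binding rows give the dual system: 3·y_crew + 4·y_stone = 26.5 and 6·y_crew + 6·y_stone = 48.
This yields shadow prices y_crew = 5.5, y_stone = 2.5.
Δz = y_crew·Δb = 5.5 × (1) = 5.5, so new z* = 1617.5 + 5.5 = 1623.

1623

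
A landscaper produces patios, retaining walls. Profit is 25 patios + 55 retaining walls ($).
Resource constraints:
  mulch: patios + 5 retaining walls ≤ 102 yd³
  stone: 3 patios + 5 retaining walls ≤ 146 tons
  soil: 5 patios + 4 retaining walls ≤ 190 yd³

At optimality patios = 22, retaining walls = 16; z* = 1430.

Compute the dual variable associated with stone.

7

Binding: mulch and stone. Non-binding: soil (16 unused).
Since soil is not tight, its dual is 0.
Dual feasibility on the basic columns requires 1·y_mulch + 3·y_stone = 25, 5·y_mulch + 5·y_stone = 55.
This yields shadow prices y_mulch = 4, y_stone = 7.
Shadow price of stone = 7.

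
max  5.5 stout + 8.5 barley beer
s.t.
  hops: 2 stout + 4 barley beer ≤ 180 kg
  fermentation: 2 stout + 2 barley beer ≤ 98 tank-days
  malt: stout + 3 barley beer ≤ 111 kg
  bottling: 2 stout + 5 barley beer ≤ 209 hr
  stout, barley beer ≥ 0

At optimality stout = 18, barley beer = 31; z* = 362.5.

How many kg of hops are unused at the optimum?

20

hops used = 2·18 + 4·31 = 160; slack = 180 − 160 = 20.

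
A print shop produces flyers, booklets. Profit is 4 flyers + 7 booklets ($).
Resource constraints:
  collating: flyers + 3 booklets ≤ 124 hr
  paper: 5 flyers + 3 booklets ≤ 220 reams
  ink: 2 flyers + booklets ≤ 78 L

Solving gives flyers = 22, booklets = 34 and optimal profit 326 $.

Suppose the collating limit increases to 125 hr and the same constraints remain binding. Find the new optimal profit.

Check each constraint at x*: collating 124/124 (tight); paper 212/220 (slack 8); ink 78/78 (tight).
By complementary slackness, y = 0 for the non-binding constraint.
The binding rows give the dual system: 1·y_collating + 2·y_ink = 4 and 3·y_collating + 1·y_ink = 7.
This yields shadow prices y_collating = 2, y_ink = 1.
Δz = y_collating·Δb = 2 × (1) = 2, so new z* = 326 + 2 = 328.

328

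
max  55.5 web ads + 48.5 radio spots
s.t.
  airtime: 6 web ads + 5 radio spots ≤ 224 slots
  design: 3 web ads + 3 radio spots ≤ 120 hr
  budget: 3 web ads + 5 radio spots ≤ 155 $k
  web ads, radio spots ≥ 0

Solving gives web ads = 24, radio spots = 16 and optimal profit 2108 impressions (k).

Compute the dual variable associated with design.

Check each constraint at x*: airtime 224/224 (tight); design 120/120 (tight); budget 152/155 (slack 3).
By complementary slackness, y = 0 for the non-binding constraint.
The binding rows give the dual system: 6·y_airtime + 3·y_design = 55.5 and 5·y_airtime + 3·y_design = 48.5.
→ y_airtime = 7 and y_design = 4.5.
Shadow price of design = 4.5.

4.5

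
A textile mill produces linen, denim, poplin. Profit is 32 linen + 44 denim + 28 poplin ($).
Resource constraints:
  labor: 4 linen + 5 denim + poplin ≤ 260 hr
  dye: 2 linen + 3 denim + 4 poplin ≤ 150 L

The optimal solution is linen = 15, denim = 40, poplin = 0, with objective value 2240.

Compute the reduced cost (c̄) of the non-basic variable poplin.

At the optimum: labor uses 260 of 260 (binding); dye uses 150 of 150 (binding).
From A_Bᵀ y = c: 4·y_labor + 2·y_dye = 32; 5·y_labor + 3·y_dye = 44.
Solving: y_labor = 4, y_dye = 8.
Reduced cost of poplin: c₃ − yᵀa₃ = 28 − (4·1 + 8·4) = 28 − 36 = -8.

-8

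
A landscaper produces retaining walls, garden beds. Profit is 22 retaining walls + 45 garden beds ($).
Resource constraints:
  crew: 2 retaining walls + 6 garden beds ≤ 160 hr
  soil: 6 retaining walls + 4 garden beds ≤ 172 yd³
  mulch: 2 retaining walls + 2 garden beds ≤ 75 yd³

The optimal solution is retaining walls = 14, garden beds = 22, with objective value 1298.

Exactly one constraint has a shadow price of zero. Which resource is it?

crew: 160/160 (binding)
soil: 172/172 (binding)
mulch: 72/75 (slack 3)
By complementary slackness, a constraint with positive slack has shadow price 0 → mulch.

mulch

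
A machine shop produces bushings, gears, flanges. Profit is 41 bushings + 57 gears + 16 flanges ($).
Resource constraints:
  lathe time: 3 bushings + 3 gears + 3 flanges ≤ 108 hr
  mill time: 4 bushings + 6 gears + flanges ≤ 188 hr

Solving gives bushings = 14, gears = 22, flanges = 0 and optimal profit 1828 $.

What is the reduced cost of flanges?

Check each constraint at x*: lathe time 108/108 (tight); mill time 188/188 (tight).
From A_Bᵀ y = c: 3·y_lathe time + 4·y_mill time = 41; 3·y_lathe time + 6·y_mill time = 57.
→ y_lathe time = 3 and y_mill time = 8.
Reduced cost of flanges: c₃ − yᵀa₃ = 16 − (3·3 + 8·1) = 16 − 17 = -1.

-1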